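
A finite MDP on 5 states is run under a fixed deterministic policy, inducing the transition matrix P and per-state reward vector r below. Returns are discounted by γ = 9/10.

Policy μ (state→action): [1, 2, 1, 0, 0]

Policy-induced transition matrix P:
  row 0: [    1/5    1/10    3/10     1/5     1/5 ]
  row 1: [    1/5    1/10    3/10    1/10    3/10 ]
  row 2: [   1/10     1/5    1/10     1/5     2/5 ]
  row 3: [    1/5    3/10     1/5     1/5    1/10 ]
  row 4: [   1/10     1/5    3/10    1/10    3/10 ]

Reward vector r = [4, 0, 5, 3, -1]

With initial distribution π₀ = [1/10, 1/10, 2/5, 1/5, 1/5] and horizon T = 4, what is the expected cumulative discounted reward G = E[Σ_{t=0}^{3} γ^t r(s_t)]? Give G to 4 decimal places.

G = 7.4508

t=0: π = [0.1000, 0.1000, 0.4000, 0.2000, 0.2000], E[r] = 2.8000, γ^t·E[r] = 2.800000, running G = 2.800000
t=1: π = [0.1400, 0.2000, 0.2000, 0.1700, 0.2900], E[r] = 1.7800, γ^t·E[r] = 1.602000, running G = 4.402000
t=2: π = [0.1510, 0.1830, 0.2430, 0.1510, 0.2720], E[r] = 2.0000, γ^t·E[r] = 1.620000, running G = 6.022000
t=3: π = [0.1485, 0.1817, 0.2363, 0.1545, 0.2790], E[r] = 1.9600, γ^t·E[r] = 1.428840, running G = 7.450840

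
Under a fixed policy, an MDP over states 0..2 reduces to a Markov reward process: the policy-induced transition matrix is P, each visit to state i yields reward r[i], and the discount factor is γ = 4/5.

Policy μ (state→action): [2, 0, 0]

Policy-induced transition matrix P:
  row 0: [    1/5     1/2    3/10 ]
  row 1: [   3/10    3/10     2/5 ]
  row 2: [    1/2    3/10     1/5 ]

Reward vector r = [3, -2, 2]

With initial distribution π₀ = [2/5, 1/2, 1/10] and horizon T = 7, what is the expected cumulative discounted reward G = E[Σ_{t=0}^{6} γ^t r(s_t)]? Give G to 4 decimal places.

t=0: π = [0.4000, 0.5000, 0.1000], E[r] = 0.4000, γ^t·E[r] = 0.400000, running G = 0.400000
t=1: π = [0.2800, 0.3800, 0.3400], E[r] = 0.7600, γ^t·E[r] = 0.608000, running G = 1.008000
t=2: π = [0.3400, 0.3560, 0.3040], E[r] = 0.9160, γ^t·E[r] = 0.586240, running G = 1.594240
t=3: π = [0.3268, 0.3680, 0.3052], E[r] = 0.8548, γ^t·E[r] = 0.437658, running G = 2.031898
t=4: π = [0.3284, 0.3654, 0.3063], E[r] = 0.8669, γ^t·E[r] = 0.355090, running G = 2.386988
t=5: π = [0.3284, 0.3657, 0.3059], E[r] = 0.8657, γ^t·E[r] = 0.283683, running G = 2.670671
t=6: π = [0.3283, 0.3657, 0.3060], E[r] = 0.8656, γ^t·E[r] = 0.226913, running G = 2.897584

G = 2.8976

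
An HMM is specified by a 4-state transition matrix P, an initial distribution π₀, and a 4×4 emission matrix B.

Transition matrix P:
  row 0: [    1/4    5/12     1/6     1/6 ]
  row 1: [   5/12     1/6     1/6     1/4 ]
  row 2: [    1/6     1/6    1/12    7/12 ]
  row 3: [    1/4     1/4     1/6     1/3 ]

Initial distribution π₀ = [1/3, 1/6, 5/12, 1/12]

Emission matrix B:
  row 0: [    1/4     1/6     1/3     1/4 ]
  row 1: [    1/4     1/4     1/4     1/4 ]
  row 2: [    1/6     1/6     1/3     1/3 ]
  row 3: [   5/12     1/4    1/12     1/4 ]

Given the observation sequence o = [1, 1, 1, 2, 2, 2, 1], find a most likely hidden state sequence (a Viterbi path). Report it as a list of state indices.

t=0: δ = [5.556e-02, 4.167e-02, 6.944e-02, 2.083e-02]  (obs o_0=1)
t=1: δ = [2.894e-03, 5.787e-03, 1.543e-03, 1.013e-02]  ψ = [1, 0, 0, 2]  (obs o_1=1)
t=2: δ = [4.220e-04, 6.330e-04, 2.813e-04, 8.439e-04]  ψ = [3, 3, 3, 3]  (obs o_2=1)
t=3: δ = [8.791e-05, 5.275e-05, 4.689e-05, 2.344e-05]  ψ = [1, 3, 3, 3]  (obs o_3=2)
t=4: δ = [7.326e-06, 9.157e-06, 4.884e-06, 2.279e-06]  ψ = [0, 0, 0, 2]  (obs o_4=2)
t=5: δ = [1.272e-06, 7.631e-07, 5.087e-07, 2.374e-07]  ψ = [1, 0, 1, 2]  (obs o_5=2)
t=6: δ = [5.299e-08, 1.325e-07, 3.533e-08, 7.419e-08]  ψ = [0, 0, 0, 2]  (obs o_6=1)
backtrack: best end state = 1; path = [2, 3, 1, 0, 1, 0, 1]

path = [2, 3, 1, 0, 1, 0, 1]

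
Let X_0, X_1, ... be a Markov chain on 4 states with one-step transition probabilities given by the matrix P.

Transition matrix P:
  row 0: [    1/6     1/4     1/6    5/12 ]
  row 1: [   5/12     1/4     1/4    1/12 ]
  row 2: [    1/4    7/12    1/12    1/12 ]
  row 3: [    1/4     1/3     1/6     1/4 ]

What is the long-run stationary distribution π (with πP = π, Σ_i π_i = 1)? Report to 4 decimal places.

π = [0.2811, 0.3274, 0.1790, 0.2125]

Balance equations π_j = Σ_i π_i·P[i][j]:
  π_0 = 1/6·π_0 + 5/12·π_1 + 1/4·π_2 + 1/4·π_3
  π_1 = 1/4·π_0 + 1/4·π_1 + 7/12·π_2 + 1/3·π_3
  π_2 = 1/6·π_0 + 1/4·π_1 + 1/12·π_2 + 1/6·π_3
  normalize: π_0 + π_1 + π_2 + π_3 = 1
Solving the linear system gives exactly π = [307/1092, 55/168, 391/2184, 58/273].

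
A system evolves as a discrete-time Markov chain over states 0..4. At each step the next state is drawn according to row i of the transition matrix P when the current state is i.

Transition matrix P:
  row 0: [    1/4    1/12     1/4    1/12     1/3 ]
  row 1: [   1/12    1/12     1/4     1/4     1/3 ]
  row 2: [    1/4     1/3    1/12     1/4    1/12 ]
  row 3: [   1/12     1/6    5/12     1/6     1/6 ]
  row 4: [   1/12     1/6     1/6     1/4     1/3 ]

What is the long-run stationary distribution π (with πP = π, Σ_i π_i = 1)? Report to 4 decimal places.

Balance equations π_j = Σ_i π_i·P[i][j]:
  π_0 = 1/4·π_0 + 1/12·π_1 + 1/4·π_2 + 1/12·π_3 + 1/12·π_4
  π_1 = 1/12·π_0 + 1/12·π_1 + 1/3·π_2 + 1/6·π_3 + 1/6·π_4
  π_2 = 1/4·π_0 + 1/4·π_1 + 1/12·π_2 + 5/12·π_3 + 1/6·π_4
  π_3 = 1/12·π_0 + 1/4·π_1 + 1/4·π_2 + 1/6·π_3 + 1/4·π_4
  normalize: π_0 + π_1 + π_2 + π_3 + π_4 = 1
Solving the linear system gives exactly π = [241/1658, 3827/21554, 188/829, 2246/10777, 2607/10777].

π = [0.1454, 0.1776, 0.2268, 0.2084, 0.2419]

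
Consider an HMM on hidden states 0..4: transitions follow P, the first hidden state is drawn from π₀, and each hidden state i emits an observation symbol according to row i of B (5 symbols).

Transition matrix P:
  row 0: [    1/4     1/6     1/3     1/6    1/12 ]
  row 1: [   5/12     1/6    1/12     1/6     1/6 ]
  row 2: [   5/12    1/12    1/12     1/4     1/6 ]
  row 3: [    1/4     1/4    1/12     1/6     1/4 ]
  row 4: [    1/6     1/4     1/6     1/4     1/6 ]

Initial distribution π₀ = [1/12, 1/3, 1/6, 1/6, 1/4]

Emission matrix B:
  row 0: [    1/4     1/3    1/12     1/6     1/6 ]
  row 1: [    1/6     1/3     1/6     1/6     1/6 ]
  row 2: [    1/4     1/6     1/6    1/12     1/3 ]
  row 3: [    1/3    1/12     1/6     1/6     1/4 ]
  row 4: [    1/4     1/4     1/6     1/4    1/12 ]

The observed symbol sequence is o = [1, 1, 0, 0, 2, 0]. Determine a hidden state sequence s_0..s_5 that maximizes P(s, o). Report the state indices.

t=0: δ = [2.778e-02, 1.111e-01, 2.778e-02, 1.389e-02, 6.250e-02]  (obs o_0=1)
t=1: δ = [1.543e-02, 6.173e-03, 1.736e-03, 1.543e-03, 4.630e-03]  ψ = [1, 1, 4, 1, 1]  (obs o_1=1)
t=2: δ = [9.645e-04, 4.287e-04, 1.286e-03, 8.573e-04, 3.215e-04]  ψ = [0, 0, 0, 0, 0]  (obs o_2=0)
t=3: δ = [1.340e-04, 3.572e-05, 8.038e-05, 1.072e-04, 5.358e-05]  ψ = [2, 3, 0, 2, 2]  (obs o_3=0)
t=4: δ = [2.791e-06, 4.465e-06, 7.442e-06, 3.721e-06, 4.465e-06]  ψ = [0, 3, 0, 0, 3]  (obs o_4=2)
t=5: δ = [7.752e-07, 1.861e-07, 2.326e-07, 6.202e-07, 3.101e-07]  ψ = [2, 4, 0, 2, 2]  (obs o_5=0)
backtrack: best end state = 0; path = [1, 0, 2, 0, 2, 0]

path = [1, 0, 2, 0, 2, 0]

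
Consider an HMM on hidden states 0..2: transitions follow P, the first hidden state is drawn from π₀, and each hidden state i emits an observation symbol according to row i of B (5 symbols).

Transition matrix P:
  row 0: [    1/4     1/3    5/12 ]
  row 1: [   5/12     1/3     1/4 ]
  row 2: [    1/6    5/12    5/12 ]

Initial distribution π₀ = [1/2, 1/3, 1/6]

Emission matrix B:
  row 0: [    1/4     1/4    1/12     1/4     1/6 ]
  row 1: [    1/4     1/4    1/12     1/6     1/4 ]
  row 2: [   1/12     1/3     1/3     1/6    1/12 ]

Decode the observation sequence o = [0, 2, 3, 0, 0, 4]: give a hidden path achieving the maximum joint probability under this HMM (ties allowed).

t=0: δ = [1.250e-01, 8.333e-02, 1.389e-02]  (obs o_0=0)
t=1: δ = [2.894e-03, 3.472e-03, 1.736e-02]  ψ = [1, 0, 0]  (obs o_1=2)
t=2: δ = [7.234e-04, 1.206e-03, 1.206e-03]  ψ = [2, 2, 2]  (obs o_2=3)
t=3: δ = [1.256e-04, 1.256e-04, 4.186e-05]  ψ = [1, 2, 2]  (obs o_3=0)
t=4: δ = [1.308e-05, 1.047e-05, 4.361e-06]  ψ = [1, 0, 0]  (obs o_4=0)
t=5: δ = [7.268e-07, 1.090e-06, 4.542e-07]  ψ = [1, 0, 0]  (obs o_5=4)
backtrack: best end state = 1; path = [0, 2, 2, 1, 0, 1]

path = [0, 2, 2, 1, 0, 1]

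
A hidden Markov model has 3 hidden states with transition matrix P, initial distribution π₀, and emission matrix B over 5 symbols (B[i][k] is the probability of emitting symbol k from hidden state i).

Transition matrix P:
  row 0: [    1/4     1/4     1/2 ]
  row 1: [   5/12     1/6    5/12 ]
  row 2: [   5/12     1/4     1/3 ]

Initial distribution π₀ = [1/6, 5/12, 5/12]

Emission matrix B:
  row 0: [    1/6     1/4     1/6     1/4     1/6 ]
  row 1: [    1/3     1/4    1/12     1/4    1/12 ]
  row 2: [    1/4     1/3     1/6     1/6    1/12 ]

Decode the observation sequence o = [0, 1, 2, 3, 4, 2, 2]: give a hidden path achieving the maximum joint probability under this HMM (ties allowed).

path = [1, 2, 0, 2, 0, 2, 0]

t=0: δ = [2.778e-02, 1.389e-01, 1.042e-01]  (obs o_0=0)
t=1: δ = [1.447e-02, 6.510e-03, 1.929e-02]  ψ = [1, 2, 1]  (obs o_1=1)
t=2: δ = [1.340e-03, 4.019e-04, 1.206e-03]  ψ = [2, 2, 0]  (obs o_2=2)
t=3: δ = [1.256e-04, 8.372e-05, 1.116e-04]  ψ = [2, 0, 0]  (obs o_3=3)
t=4: δ = [7.752e-06, 2.616e-06, 5.233e-06]  ψ = [2, 0, 0]  (obs o_4=4)
t=5: δ = [3.634e-07, 1.615e-07, 6.460e-07]  ψ = [2, 0, 0]  (obs o_5=2)
t=6: δ = [4.486e-08, 1.346e-08, 3.589e-08]  ψ = [2, 2, 2]  (obs o_6=2)
backtrack: best end state = 0; path = [1, 2, 0, 2, 0, 2, 0]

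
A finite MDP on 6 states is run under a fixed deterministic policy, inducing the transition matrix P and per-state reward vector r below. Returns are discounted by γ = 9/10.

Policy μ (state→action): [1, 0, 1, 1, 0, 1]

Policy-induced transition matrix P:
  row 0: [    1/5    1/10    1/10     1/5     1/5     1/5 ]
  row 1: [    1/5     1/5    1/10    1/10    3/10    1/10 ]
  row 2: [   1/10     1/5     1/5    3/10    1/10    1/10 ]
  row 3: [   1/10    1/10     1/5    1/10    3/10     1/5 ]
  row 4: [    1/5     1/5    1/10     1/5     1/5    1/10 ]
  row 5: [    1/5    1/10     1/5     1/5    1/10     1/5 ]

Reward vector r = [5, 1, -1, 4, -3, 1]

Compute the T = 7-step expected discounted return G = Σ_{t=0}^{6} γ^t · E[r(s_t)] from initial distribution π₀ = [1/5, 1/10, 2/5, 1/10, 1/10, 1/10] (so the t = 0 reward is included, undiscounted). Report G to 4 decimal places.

G = 5.6513

t=0: π = [0.2000, 0.1000, 0.4000, 0.1000, 0.1000, 0.1000], E[r] = 0.9000, γ^t·E[r] = 0.900000, running G = 0.900000
t=1: π = [0.1500, 0.1600, 0.1600, 0.2200, 0.1700, 0.1400], E[r] = 1.2600, γ^t·E[r] = 1.134000, running G = 2.034000
t=2: π = [0.1620, 0.1490, 0.1520, 0.1780, 0.2080, 0.1510], E[r] = 1.0460, γ^t·E[r] = 0.847260, running G = 2.881260
t=3: π = [0.1670, 0.1509, 0.1481, 0.1825, 0.2024, 0.1491], E[r] = 1.1097, γ^t·E[r] = 0.808971, running G = 3.690231
t=4: π = [0.1669, 0.1501, 0.1480, 0.1815, 0.2036, 0.1499], E[r] = 1.1018, γ^t·E[r] = 0.722858, running G = 4.413089
t=5: π = [0.1671, 0.1502, 0.1479, 0.1816, 0.2034, 0.1498], E[r] = 1.1038, γ^t·E[r] = 0.651759, running G = 5.064849
t=6: π = [0.1670, 0.1501, 0.1479, 0.1816, 0.2034, 0.1499], E[r] = 1.1035, γ^t·E[r] = 0.586451, running G = 5.651299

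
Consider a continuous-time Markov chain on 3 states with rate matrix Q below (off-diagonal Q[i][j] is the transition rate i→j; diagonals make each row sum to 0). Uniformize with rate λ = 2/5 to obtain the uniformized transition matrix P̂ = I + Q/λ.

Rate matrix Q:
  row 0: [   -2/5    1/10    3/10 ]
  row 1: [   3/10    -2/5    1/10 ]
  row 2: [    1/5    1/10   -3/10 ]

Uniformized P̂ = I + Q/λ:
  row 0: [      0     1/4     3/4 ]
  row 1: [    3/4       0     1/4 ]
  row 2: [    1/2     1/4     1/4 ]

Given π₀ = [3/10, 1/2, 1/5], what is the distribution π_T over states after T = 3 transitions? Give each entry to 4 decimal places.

π = [0.4078, 0.1953, 0.3969]

t=0: π = [0.3000, 0.5000, 0.2000]
t=1: π = [0.4750, 0.1250, 0.4000]
t=2: π = [0.2938, 0.2188, 0.4875]
t=3: π = [0.4078, 0.1953, 0.3969]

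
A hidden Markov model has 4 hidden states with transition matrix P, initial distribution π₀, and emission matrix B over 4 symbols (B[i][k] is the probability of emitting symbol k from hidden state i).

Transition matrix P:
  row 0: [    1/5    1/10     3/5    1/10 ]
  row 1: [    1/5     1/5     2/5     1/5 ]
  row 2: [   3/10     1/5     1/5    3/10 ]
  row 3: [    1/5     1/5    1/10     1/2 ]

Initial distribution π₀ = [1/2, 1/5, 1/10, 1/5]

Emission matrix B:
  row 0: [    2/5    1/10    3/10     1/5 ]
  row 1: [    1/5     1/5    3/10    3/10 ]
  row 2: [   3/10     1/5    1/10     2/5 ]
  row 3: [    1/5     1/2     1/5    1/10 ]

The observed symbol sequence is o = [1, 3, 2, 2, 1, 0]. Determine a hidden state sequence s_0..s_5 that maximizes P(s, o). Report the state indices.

t=0: δ = [5.000e-02, 4.000e-02, 2.000e-02, 1.000e-01]  (obs o_0=1)
t=1: δ = [4.000e-03, 6.000e-03, 1.200e-02, 5.000e-03]  ψ = [3, 3, 0, 3]  (obs o_1=3)
t=2: δ = [1.080e-03, 7.200e-04, 2.400e-04, 7.200e-04]  ψ = [2, 2, 0, 2]  (obs o_2=2)
t=3: δ = [6.480e-05, 4.320e-05, 6.480e-05, 7.200e-05]  ψ = [0, 1, 0, 3]  (obs o_3=2)
t=4: δ = [1.944e-06, 2.880e-06, 7.776e-06, 1.800e-05]  ψ = [2, 3, 0, 3]  (obs o_4=1)
t=5: δ = [1.440e-06, 7.200e-07, 5.400e-07, 1.800e-06]  ψ = [3, 3, 3, 3]  (obs o_5=0)
backtrack: best end state = 3; path = [0, 2, 3, 3, 3, 3]

path = [0, 2, 3, 3, 3, 3]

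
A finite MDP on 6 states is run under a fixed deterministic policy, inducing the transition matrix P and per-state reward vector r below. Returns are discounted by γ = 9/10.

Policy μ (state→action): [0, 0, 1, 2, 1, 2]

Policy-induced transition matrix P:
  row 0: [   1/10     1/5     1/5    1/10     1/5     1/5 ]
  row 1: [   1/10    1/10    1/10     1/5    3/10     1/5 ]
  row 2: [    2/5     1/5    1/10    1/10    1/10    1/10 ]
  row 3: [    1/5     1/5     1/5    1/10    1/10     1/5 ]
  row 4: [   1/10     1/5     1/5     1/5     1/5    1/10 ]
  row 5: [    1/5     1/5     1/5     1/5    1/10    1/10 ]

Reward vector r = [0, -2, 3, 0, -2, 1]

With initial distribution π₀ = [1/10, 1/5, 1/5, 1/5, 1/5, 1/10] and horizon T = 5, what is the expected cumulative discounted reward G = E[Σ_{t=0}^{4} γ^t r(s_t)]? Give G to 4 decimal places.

G = -0.2926

t=0: π = [0.1000, 0.2000, 0.2000, 0.2000, 0.2000, 0.1000], E[r] = -0.1000, γ^t·E[r] = -0.100000, running G = -0.100000
t=1: π = [0.1900, 0.1800, 0.1600, 0.1500, 0.1700, 0.1500], E[r] = -0.0700, γ^t·E[r] = -0.063000, running G = -0.163000
t=2: π = [0.1780, 0.1820, 0.1660, 0.1500, 0.1720, 0.1520], E[r] = -0.0580, γ^t·E[r] = -0.046980, running G = -0.209980
t=3: π = [0.1800, 0.1818, 0.1652, 0.1506, 0.1714, 0.1510], E[r] = -0.0598, γ^t·E[r] = -0.043594, running G = -0.253574
t=4: π = [0.1797, 0.1818, 0.1653, 0.1504, 0.1715, 0.1512], E[r] = -0.0595, γ^t·E[r] = -0.039038, running G = -0.292612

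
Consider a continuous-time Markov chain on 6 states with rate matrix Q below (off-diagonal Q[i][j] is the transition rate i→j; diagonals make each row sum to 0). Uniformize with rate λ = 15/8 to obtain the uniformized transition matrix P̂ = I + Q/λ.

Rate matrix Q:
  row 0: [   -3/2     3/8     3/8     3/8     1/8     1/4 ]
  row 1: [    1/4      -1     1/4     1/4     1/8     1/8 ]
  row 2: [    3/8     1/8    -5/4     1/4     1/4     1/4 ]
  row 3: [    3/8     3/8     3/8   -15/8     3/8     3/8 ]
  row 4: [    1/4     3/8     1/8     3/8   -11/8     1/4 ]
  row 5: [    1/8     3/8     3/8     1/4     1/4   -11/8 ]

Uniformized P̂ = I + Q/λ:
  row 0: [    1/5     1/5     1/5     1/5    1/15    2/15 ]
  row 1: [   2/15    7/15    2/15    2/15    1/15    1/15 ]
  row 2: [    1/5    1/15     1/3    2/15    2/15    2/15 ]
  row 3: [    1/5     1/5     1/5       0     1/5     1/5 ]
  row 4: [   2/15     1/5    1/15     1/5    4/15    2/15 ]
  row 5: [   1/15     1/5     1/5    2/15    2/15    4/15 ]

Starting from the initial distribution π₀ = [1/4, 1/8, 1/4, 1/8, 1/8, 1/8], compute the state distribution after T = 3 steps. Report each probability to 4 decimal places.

t=0: π = [0.2500, 0.1250, 0.2500, 0.1250, 0.1250, 0.1250]
t=1: π = [0.1667, 0.2000, 0.2083, 0.1417, 0.1333, 0.1500]
t=2: π = [0.1578, 0.2256, 0.1967, 0.1344, 0.1361, 0.1494]
t=3: π = [0.1560, 0.2339, 0.1930, 0.1350, 0.1349, 0.1472]

π = [0.1560, 0.2339, 0.1930, 0.1350, 0.1349, 0.1472]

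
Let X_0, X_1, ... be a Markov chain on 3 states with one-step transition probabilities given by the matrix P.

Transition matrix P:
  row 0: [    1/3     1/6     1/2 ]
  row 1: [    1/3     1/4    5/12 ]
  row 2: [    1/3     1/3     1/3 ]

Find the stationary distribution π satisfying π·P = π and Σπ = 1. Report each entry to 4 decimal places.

π = [0.3333, 0.2564, 0.4103]

Balance equations π_j = Σ_i π_i·P[i][j]:
  π_0 = 1/3·π_0 + 1/3·π_1 + 1/3·π_2
  π_1 = 1/6·π_0 + 1/4·π_1 + 1/3·π_2
  normalize: π_0 + π_1 + π_2 = 1
Solving the linear system gives exactly π = [1/3, 10/39, 16/39].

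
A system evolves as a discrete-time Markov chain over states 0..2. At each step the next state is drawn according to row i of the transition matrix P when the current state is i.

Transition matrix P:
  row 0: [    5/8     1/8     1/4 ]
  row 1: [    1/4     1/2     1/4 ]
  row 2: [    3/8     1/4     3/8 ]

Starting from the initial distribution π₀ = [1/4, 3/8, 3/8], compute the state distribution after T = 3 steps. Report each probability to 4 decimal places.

π = [0.4485, 0.2656, 0.2859]

t=0: π = [0.2500, 0.3750, 0.3750]
t=1: π = [0.3906, 0.3125, 0.2969]
t=2: π = [0.4336, 0.2793, 0.2871]
t=3: π = [0.4485, 0.2656, 0.2859]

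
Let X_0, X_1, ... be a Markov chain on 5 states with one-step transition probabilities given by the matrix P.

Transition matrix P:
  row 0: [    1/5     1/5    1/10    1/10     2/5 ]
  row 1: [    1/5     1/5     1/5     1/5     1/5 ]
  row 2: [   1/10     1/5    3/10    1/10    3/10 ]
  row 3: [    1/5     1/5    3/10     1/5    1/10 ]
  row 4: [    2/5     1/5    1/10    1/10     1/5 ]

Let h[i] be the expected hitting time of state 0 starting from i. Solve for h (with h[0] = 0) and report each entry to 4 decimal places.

h = [0.0000, 4.5559, 4.9401, 4.6906, 3.5928]

First-step conditioning: h[0] = 0; for i ≠ 0, h[i] = 1 + Σ_k P[i][k]·h[k].
  h[1] = 1 + 1/5·h[1] + 1/5·h[2] + 1/5·h[3] + 1/5·h[4]
  h[2] = 1 + 1/5·h[1] + 3/10·h[2] + 1/10·h[3] + 3/10·h[4]
  h[3] = 1 + 1/5·h[1] + 3/10·h[2] + 1/5·h[3] + 1/10·h[4]
  h[4] = 1 + 1/5·h[1] + 1/10·h[2] + 1/10·h[3] + 1/5·h[4]
Solving the 4×4 linear system over states ≠ 0 gives exactly h = [0, 4565/1002, 825/167, 2350/501, 600/167] (h[0] = 0 is the target).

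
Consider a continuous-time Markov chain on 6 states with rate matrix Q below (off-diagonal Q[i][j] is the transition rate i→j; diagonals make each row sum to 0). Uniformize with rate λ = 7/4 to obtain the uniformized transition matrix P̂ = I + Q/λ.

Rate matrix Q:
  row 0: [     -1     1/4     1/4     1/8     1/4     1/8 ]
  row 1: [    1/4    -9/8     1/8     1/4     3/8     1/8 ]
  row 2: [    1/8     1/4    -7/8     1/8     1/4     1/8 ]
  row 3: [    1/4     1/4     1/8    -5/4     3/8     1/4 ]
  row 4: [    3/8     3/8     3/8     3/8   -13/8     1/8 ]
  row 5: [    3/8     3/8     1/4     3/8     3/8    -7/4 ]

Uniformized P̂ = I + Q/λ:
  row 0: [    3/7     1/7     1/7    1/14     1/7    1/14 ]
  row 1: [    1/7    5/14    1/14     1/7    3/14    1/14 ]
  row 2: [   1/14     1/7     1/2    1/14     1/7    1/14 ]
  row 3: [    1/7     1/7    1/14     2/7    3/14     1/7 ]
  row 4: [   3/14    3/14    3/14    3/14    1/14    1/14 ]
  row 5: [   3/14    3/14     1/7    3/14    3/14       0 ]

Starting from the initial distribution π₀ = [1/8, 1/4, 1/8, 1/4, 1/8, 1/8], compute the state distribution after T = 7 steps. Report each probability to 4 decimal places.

π = [0.2039, 0.2036, 0.2005, 0.1529, 0.1622, 0.0769]

t=0: π = [0.1250, 0.2500, 0.1250, 0.2500, 0.1250, 0.1250]
t=1: π = [0.1875, 0.2143, 0.1607, 0.1786, 0.1786, 0.0804]
t=2: π = [0.2034, 0.2073, 0.1849, 0.1620, 0.1639, 0.0784]
t=3: π = [0.2051, 0.2046, 0.1942, 0.1556, 0.1631, 0.0774]
t=4: π = [0.2048, 0.2039, 0.1982, 0.1537, 0.1625, 0.0770]
t=5: π = [0.2043, 0.2037, 0.1997, 0.1531, 0.1623, 0.0769]
t=6: π = [0.2041, 0.2036, 0.2003, 0.1530, 0.1622, 0.0769]
t=7: π = [0.2039, 0.2036, 0.2005, 0.1529, 0.1622, 0.0769]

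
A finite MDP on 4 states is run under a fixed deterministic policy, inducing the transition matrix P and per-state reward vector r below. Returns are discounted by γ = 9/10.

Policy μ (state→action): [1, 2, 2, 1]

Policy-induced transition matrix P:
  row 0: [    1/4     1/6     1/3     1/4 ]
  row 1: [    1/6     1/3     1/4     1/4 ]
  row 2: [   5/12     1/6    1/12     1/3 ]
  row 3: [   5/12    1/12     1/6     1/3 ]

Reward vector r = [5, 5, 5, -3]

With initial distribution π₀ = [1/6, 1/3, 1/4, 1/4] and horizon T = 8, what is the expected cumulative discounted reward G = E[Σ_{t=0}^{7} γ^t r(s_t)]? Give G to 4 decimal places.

t=0: π = [0.1667, 0.3333, 0.2500, 0.2500], E[r] = 3.0000, γ^t·E[r] = 3.000000, running G = 3.000000
t=1: π = [0.3056, 0.2014, 0.2014, 0.2917], E[r] = 2.6667, γ^t·E[r] = 2.400000, running G = 5.400000
t=2: π = [0.3154, 0.1759, 0.2176, 0.2911], E[r] = 2.6713, γ^t·E[r] = 2.163750, running G = 7.563750
t=3: π = [0.3201, 0.1717, 0.2158, 0.2924], E[r] = 2.6609, γ^t·E[r] = 1.939781, running G = 9.503531
t=4: π = [0.3204, 0.1709, 0.2164, 0.2923], E[r] = 2.6612, γ^t·E[r] = 1.746035, running G = 11.249566
t=5: π = [0.3205, 0.1708, 0.2163, 0.2924], E[r] = 2.6609, γ^t·E[r] = 1.571216, running G = 12.820783
t=6: π = [0.3205, 0.1708, 0.2163, 0.2924], E[r] = 2.6609, γ^t·E[r] = 1.414105, running G = 14.234887
t=7: π = [0.3206, 0.1708, 0.2163, 0.2924], E[r] = 2.6609, γ^t·E[r] = 1.272688, running G = 15.507575

G = 15.5076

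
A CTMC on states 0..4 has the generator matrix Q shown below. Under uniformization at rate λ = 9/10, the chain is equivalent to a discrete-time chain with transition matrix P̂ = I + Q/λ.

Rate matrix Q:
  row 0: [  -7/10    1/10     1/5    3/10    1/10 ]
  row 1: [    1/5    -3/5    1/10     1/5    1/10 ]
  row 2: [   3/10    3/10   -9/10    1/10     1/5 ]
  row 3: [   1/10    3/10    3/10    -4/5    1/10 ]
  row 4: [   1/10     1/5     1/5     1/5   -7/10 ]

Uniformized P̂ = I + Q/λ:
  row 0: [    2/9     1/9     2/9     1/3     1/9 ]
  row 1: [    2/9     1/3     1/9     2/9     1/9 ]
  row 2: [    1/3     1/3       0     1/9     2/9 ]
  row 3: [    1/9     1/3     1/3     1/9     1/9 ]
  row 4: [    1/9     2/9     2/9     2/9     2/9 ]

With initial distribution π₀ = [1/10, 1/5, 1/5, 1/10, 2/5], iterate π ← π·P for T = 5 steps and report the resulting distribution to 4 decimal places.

t=0: π = [0.1000, 0.2000, 0.2000, 0.1000, 0.4000]
t=1: π = [0.1889, 0.2667, 0.1667, 0.2000, 0.1778]
t=2: π = [0.1988, 0.2716, 0.1778, 0.2025, 0.1494]
t=3: π = [0.2029, 0.2726, 0.1750, 0.2021, 0.1475]
t=4: π = [0.2028, 0.2719, 0.1755, 0.2029, 0.1469]
t=5: π = [0.2029, 0.2719, 0.1756, 0.2027, 0.1469]

π = [0.2029, 0.2719, 0.1756, 0.2027, 0.1469]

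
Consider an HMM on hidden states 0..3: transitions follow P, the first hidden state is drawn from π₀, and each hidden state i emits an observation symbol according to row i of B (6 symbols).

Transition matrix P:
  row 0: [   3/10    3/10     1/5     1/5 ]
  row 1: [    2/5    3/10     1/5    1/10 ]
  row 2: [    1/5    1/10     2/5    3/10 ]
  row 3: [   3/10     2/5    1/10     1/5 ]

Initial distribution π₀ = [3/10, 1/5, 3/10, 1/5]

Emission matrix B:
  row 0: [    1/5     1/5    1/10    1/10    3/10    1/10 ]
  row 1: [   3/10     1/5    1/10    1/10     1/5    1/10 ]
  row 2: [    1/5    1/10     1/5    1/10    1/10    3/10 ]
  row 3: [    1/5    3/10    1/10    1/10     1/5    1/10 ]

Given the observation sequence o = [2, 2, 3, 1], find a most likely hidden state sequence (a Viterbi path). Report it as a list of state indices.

path = [2, 2, 2, 3]

t=0: δ = [3.000e-02, 2.000e-02, 6.000e-02, 2.000e-02]  (obs o_0=2)
t=1: δ = [1.200e-03, 9.000e-04, 4.800e-03, 1.800e-03]  ψ = [2, 0, 2, 2]  (obs o_1=2)
t=2: δ = [9.600e-05, 7.200e-05, 1.920e-04, 1.440e-04]  ψ = [2, 3, 2, 2]  (obs o_2=3)
t=3: δ = [8.640e-06, 1.152e-05, 7.680e-06, 1.728e-05]  ψ = [3, 3, 2, 2]  (obs o_3=1)
backtrack: best end state = 3; path = [2, 2, 2, 3]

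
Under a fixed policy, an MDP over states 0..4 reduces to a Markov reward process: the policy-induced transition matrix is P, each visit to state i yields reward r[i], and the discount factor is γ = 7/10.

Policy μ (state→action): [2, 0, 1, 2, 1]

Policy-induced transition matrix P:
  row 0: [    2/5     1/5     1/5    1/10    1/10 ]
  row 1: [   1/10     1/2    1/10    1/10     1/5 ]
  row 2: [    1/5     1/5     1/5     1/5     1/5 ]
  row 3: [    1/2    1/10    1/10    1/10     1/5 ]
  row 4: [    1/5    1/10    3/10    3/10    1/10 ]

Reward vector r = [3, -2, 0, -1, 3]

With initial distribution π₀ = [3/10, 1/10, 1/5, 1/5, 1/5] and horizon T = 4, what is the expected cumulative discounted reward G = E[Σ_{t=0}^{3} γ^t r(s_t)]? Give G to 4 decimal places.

t=0: π = [0.3000, 0.1000, 0.2000, 0.2000, 0.2000], E[r] = 1.1000, γ^t·E[r] = 1.100000, running G = 1.100000
t=1: π = [0.3100, 0.1900, 0.1900, 0.1600, 0.1500], E[r] = 0.8400, γ^t·E[r] = 0.588000, running G = 1.688000
t=2: π = [0.2910, 0.2260, 0.1800, 0.1490, 0.1540], E[r] = 0.7340, γ^t·E[r] = 0.359660, running G = 2.047660
t=3: π = [0.2803, 0.2375, 0.1779, 0.1488, 0.1555], E[r] = 0.6836, γ^t·E[r] = 0.234475, running G = 2.282135

G = 2.2821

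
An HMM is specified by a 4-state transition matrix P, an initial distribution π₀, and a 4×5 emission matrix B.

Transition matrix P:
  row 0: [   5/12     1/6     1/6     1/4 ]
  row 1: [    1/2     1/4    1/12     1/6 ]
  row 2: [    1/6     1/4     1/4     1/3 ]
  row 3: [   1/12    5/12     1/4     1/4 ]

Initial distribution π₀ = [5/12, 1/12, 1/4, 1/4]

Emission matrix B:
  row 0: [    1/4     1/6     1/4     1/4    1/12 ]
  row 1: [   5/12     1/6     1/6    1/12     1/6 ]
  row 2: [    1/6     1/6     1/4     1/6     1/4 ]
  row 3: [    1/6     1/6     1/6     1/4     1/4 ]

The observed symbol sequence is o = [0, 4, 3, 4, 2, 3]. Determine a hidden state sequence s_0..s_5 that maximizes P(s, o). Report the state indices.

t=0: δ = [1.042e-01, 3.472e-02, 4.167e-02, 4.167e-02]  (obs o_0=0)
t=1: δ = [3.617e-03, 2.894e-03, 4.340e-03, 6.510e-03]  ψ = [0, 0, 0, 0]  (obs o_1=4)
t=2: δ = [3.768e-04, 2.261e-04, 2.713e-04, 4.069e-04]  ψ = [0, 3, 3, 3]  (obs o_2=3)
t=3: δ = [1.308e-05, 2.826e-05, 2.543e-05, 2.543e-05]  ψ = [0, 3, 3, 3]  (obs o_3=4)
t=4: δ = [3.532e-06, 1.766e-06, 1.589e-06, 1.413e-06]  ψ = [1, 3, 2, 2]  (obs o_4=2)
t=5: δ = [3.679e-07, 4.906e-08, 9.811e-08, 2.208e-07]  ψ = [0, 0, 0, 0]  (obs o_5=3)
backtrack: best end state = 0; path = [0, 3, 3, 1, 0, 0]

path = [0, 3, 3, 1, 0, 0]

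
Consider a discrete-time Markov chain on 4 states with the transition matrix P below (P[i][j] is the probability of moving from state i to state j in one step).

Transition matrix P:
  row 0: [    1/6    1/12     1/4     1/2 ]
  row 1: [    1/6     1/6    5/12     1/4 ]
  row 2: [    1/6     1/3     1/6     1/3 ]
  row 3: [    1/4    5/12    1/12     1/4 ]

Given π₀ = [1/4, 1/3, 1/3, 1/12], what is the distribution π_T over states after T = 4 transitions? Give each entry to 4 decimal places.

t=0: π = [0.2500, 0.3333, 0.3333, 0.0833]
t=1: π = [0.1736, 0.2222, 0.2639, 0.3403]
t=2: π = [0.1950, 0.2813, 0.2083, 0.3154]
t=3: π = [0.1929, 0.2640, 0.2269, 0.3161]
t=4: π = [0.1930, 0.2674, 0.2224, 0.3171]

π = [0.1930, 0.2674, 0.2224, 0.3171]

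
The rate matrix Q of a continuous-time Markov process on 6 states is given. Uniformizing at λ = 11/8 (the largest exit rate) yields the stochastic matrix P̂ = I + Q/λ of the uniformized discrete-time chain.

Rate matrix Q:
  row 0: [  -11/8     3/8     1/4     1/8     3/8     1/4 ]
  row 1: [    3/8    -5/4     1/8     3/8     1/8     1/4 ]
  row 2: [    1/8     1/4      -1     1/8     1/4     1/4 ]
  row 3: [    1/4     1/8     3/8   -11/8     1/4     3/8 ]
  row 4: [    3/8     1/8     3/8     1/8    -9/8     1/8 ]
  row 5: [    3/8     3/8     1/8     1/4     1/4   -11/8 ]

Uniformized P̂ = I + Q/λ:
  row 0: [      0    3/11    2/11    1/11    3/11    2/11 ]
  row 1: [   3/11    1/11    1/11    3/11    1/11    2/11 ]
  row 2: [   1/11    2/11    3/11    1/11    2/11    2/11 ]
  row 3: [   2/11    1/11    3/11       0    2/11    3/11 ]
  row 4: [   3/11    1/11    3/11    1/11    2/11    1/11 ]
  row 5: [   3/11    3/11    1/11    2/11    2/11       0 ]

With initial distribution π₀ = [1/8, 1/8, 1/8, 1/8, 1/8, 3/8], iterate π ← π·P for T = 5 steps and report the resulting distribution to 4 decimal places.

π = [0.1771, 0.1683, 0.1989, 0.1238, 0.1826, 0.1493]

t=0: π = [0.1250, 0.1250, 0.1250, 0.1250, 0.1250, 0.3750]
t=1: π = [0.2045, 0.1932, 0.1705, 0.1364, 0.1818, 0.1136]
t=2: π = [0.1736, 0.1643, 0.1983, 0.1240, 0.1829, 0.1570]
t=3: π = [0.1781, 0.1690, 0.1985, 0.1238, 0.1827, 0.1479]
t=4: π = [0.1768, 0.1682, 0.1989, 0.1238, 0.1826, 0.1496]
t=5: π = [0.1771, 0.1683, 0.1989, 0.1238, 0.1826, 0.1493]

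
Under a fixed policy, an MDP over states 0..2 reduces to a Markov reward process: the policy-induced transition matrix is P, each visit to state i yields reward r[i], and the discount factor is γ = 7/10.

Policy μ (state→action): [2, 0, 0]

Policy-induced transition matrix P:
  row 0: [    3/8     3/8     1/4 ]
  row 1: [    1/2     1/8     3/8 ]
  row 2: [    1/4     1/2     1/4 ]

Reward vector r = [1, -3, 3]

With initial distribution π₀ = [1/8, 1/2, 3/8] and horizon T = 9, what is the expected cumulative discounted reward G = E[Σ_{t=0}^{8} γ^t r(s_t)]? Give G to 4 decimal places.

G = 0.4341

t=0: π = [0.1250, 0.5000, 0.3750], E[r] = -0.2500, γ^t·E[r] = -0.250000, running G = -0.250000
t=1: π = [0.3906, 0.2969, 0.3125], E[r] = 0.4375, γ^t·E[r] = 0.306250, running G = 0.056250
t=2: π = [0.3730, 0.3398, 0.2871], E[r] = 0.2148, γ^t·E[r] = 0.105273, running G = 0.161523
t=3: π = [0.3816, 0.3259, 0.2925], E[r] = 0.2813, γ^t·E[r] = 0.096469, running G = 0.257992
t=4: π = [0.3792, 0.3301, 0.2907], E[r] = 0.2612, γ^t·E[r] = 0.062707, running G = 0.320699
t=5: π = [0.3799, 0.3288, 0.2913], E[r] = 0.2672, γ^t·E[r] = 0.044913, running G = 0.365612
t=6: π = [0.3797, 0.3292, 0.2911], E[r] = 0.2654, γ^t·E[r] = 0.031224, running G = 0.396836
t=7: π = [0.3798, 0.3291, 0.2912], E[r] = 0.2660, γ^t·E[r] = 0.021902, running G = 0.418738
t=8: π = [0.3797, 0.3291, 0.2911], E[r] = 0.2658, γ^t·E[r] = 0.015322, running G = 0.434060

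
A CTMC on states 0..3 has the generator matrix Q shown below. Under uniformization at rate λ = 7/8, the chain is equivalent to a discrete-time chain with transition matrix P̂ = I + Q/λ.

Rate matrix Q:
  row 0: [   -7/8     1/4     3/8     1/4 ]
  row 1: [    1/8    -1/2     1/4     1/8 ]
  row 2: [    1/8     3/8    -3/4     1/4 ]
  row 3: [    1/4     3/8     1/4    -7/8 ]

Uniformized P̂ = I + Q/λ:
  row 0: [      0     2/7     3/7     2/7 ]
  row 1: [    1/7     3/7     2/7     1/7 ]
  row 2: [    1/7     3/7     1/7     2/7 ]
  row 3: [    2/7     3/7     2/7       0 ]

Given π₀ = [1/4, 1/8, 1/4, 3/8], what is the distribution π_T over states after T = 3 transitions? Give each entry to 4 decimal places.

t=0: π = [0.2500, 0.1250, 0.2500, 0.3750]
t=1: π = [0.1607, 0.3929, 0.2857, 0.1607]
t=2: π = [0.1429, 0.4056, 0.2679, 0.1837]
t=3: π = [0.1487, 0.4082, 0.2679, 0.1753]

π = [0.1487, 0.4082, 0.2679, 0.1753]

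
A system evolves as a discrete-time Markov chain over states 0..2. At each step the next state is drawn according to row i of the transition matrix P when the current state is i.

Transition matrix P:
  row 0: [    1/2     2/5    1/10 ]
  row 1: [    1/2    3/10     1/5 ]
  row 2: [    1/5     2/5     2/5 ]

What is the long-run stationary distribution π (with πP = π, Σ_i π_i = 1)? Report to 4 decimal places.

π = [0.4416, 0.3636, 0.1948]

Balance equations π_j = Σ_i π_i·P[i][j]:
  π_0 = 1/2·π_0 + 1/2·π_1 + 1/5·π_2
  π_1 = 2/5·π_0 + 3/10·π_1 + 2/5·π_2
  normalize: π_0 + π_1 + π_2 = 1
Solving the linear system gives exactly π = [34/77, 4/11, 15/77].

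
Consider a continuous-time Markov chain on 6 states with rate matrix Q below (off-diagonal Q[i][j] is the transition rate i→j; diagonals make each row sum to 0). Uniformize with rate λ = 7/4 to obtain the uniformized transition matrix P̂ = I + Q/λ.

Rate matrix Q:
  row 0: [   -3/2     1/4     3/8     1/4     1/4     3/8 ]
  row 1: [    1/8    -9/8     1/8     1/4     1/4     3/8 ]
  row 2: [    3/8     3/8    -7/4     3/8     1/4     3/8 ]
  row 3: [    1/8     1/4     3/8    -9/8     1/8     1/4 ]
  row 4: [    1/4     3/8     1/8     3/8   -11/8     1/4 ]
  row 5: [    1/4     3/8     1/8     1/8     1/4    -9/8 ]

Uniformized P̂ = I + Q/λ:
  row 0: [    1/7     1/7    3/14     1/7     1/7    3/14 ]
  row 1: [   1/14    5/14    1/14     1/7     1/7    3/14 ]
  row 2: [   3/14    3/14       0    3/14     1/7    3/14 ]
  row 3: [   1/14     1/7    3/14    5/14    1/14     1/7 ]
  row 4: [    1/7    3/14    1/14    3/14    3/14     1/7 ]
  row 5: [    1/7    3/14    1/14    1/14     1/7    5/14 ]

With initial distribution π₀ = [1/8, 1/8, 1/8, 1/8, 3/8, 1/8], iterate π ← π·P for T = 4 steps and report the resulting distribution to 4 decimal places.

π = [0.1213, 0.2243, 0.1077, 0.1845, 0.1395, 0.2227]

t=0: π = [0.1250, 0.1250, 0.1250, 0.1250, 0.3750, 0.1250]
t=1: π = [0.1339, 0.2143, 0.0982, 0.1964, 0.1607, 0.1964]
t=2: π = [0.1205, 0.2213, 0.1116, 0.1894, 0.1403, 0.2168]
t=3: π = [0.1215, 0.2238, 0.1077, 0.1860, 0.1393, 0.2217]
t=4: π = [0.1213, 0.2243, 0.1077, 0.1845, 0.1395, 0.2227]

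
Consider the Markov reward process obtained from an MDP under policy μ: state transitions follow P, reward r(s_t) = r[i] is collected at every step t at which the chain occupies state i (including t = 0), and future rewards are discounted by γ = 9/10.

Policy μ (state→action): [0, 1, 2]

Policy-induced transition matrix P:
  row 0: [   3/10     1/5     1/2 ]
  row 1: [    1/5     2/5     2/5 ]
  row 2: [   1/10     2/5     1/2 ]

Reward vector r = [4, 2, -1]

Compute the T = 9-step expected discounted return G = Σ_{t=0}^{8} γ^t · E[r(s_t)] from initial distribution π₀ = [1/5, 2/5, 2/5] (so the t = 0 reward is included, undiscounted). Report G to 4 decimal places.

t=0: π = [0.2000, 0.4000, 0.4000], E[r] = 1.2000, γ^t·E[r] = 1.200000, running G = 1.200000
t=1: π = [0.1800, 0.3600, 0.4600], E[r] = 0.9800, γ^t·E[r] = 0.882000, running G = 2.082000
t=2: π = [0.1720, 0.3640, 0.4640], E[r] = 0.9520, γ^t·E[r] = 0.771120, running G = 2.853120
t=3: π = [0.1708, 0.3656, 0.4636], E[r] = 0.9508, γ^t·E[r] = 0.693133, running G = 3.546253
t=4: π = [0.1707, 0.3658, 0.4634], E[r] = 0.9511, γ^t·E[r] = 0.624030, running G = 4.170283
t=5: π = [0.1707, 0.3659, 0.4634], E[r] = 0.9512, γ^t·E[r] = 0.561679, running G = 4.731962
t=6: π = [0.1707, 0.3659, 0.4634], E[r] = 0.9512, γ^t·E[r] = 0.505517, running G = 5.237479
t=7: π = [0.1707, 0.3659, 0.4634], E[r] = 0.9512, γ^t·E[r] = 0.454965, running G = 5.692444
t=8: π = [0.1707, 0.3659, 0.4634], E[r] = 0.9512, γ^t·E[r] = 0.409469, running G = 6.101913

G = 6.1019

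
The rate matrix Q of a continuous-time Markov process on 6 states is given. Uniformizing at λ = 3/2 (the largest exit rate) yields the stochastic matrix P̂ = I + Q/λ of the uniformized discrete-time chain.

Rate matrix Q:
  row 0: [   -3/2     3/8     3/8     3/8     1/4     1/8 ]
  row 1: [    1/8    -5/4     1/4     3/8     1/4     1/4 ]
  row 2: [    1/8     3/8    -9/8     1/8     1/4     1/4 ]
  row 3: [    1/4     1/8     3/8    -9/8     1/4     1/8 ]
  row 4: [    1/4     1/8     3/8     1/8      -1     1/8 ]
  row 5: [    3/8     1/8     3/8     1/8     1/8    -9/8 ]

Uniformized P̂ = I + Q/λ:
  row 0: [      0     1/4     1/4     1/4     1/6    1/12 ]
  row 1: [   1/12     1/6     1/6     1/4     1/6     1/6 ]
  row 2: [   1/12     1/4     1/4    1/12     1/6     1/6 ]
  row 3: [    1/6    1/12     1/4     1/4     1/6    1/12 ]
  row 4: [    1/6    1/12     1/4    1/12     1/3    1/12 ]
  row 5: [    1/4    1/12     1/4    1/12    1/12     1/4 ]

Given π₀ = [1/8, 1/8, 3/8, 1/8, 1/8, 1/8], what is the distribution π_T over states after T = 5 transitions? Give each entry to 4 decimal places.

t=0: π = [0.1250, 0.1250, 0.3750, 0.1250, 0.1250, 0.1250]
t=1: π = [0.1146, 0.1771, 0.2396, 0.1458, 0.1771, 0.1458]
t=2: π = [0.1250, 0.1571, 0.2352, 0.1563, 0.1840, 0.1424]
t=3: π = [0.1250, 0.1565, 0.2369, 0.1564, 0.1855, 0.1398]
t=4: π = [0.1247, 0.1567, 0.2370, 0.1563, 0.1859, 0.1394]
t=5: π = [0.1247, 0.1567, 0.2369, 0.1563, 0.1860, 0.1394]

π = [0.1247, 0.1567, 0.2369, 0.1563, 0.1860, 0.1394]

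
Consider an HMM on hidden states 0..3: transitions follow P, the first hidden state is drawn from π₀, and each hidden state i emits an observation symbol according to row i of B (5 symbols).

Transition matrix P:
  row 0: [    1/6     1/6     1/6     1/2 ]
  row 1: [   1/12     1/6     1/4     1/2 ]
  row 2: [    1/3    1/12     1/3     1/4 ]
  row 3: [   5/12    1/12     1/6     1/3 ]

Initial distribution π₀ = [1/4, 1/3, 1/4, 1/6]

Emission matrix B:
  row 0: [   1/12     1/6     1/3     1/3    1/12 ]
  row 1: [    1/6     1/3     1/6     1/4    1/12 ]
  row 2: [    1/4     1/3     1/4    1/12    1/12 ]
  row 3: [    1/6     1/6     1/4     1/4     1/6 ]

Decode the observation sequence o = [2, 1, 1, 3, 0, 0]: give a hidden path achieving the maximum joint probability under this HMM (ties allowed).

t=0: δ = [8.333e-02, 5.556e-02, 6.250e-02, 4.167e-02]  (obs o_0=2)
t=1: δ = [3.472e-03, 4.630e-03, 6.944e-03, 6.944e-03]  ψ = [2, 0, 2, 0]  (obs o_1=1)
t=2: δ = [4.823e-04, 2.572e-04, 7.716e-04, 3.858e-04]  ψ = [3, 1, 2, 1]  (obs o_2=1)
t=3: δ = [8.573e-05, 2.009e-05, 2.143e-05, 6.028e-05]  ψ = [2, 0, 2, 0]  (obs o_3=3)
t=4: δ = [2.093e-06, 2.381e-06, 3.572e-06, 7.144e-06]  ψ = [3, 0, 0, 0]  (obs o_4=0)
t=5: δ = [2.481e-07, 9.923e-08, 2.977e-07, 3.969e-07]  ψ = [3, 3, 2, 3]  (obs o_5=0)
backtrack: best end state = 3; path = [2, 2, 2, 0, 3, 3]

path = [2, 2, 2, 0, 3, 3]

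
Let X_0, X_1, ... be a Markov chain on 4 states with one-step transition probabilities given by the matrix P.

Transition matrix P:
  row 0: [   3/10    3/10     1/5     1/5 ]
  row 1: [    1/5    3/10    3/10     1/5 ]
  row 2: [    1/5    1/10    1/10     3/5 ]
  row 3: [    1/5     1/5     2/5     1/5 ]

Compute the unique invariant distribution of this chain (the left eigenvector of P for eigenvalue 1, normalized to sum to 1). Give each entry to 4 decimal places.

Balance equations π_j = Σ_i π_i·P[i][j]:
  π_0 = 3/10·π_0 + 1/5·π_1 + 1/5·π_2 + 1/5·π_3
  π_1 = 3/10·π_0 + 3/10·π_1 + 1/10·π_2 + 1/5·π_3
  π_2 = 1/5·π_0 + 3/10·π_1 + 1/10·π_2 + 2/5·π_3
  normalize: π_0 + π_1 + π_2 + π_3 = 1
Solving the linear system gives exactly π = [2/9, 19/87, 67/261, 79/261].

π = [0.2222, 0.2184, 0.2567, 0.3027]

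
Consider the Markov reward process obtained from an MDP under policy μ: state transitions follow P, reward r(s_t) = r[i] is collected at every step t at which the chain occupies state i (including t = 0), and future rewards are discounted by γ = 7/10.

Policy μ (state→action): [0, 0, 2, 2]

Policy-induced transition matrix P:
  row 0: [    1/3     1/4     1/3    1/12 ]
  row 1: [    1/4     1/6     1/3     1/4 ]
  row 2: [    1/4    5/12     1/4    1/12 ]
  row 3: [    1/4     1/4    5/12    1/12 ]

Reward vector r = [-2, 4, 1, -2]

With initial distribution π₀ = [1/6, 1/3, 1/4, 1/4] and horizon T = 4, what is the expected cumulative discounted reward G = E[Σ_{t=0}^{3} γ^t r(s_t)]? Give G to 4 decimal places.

G = 1.6936

t=0: π = [0.1667, 0.3333, 0.2500, 0.2500], E[r] = 0.7500, γ^t·E[r] = 0.750000, running G = 0.750000
t=1: π = [0.2639, 0.2639, 0.3333, 0.1389], E[r] = 0.5833, γ^t·E[r] = 0.408333, running G = 1.158333
t=2: π = [0.2720, 0.2836, 0.3171, 0.1273], E[r] = 0.6528, γ^t·E[r] = 0.319861, running G = 1.478194
t=3: π = [0.2727, 0.2792, 0.3175, 0.1306], E[r] = 0.6279, γ^t·E[r] = 0.215367, running G = 1.693562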